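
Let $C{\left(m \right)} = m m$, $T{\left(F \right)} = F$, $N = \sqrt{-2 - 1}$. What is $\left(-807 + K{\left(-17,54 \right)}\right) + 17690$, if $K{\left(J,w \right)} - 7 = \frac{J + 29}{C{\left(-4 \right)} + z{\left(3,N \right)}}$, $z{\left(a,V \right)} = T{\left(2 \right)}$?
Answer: $\frac{50672}{3} \approx 16891.0$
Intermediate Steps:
$N = i \sqrt{3}$ ($N = \sqrt{-3} = i \sqrt{3} \approx 1.732 i$)
$z{\left(a,V \right)} = 2$
$C{\left(m \right)} = m^{2}$
$K{\left(J,w \right)} = \frac{155}{18} + \frac{J}{18}$ ($K{\left(J,w \right)} = 7 + \frac{J + 29}{\left(-4\right)^{2} + 2} = 7 + \frac{29 + J}{16 + 2} = 7 + \frac{29 + J}{18} = 7 + \left(29 + J\right) \frac{1}{18} = 7 + \left(\frac{29}{18} + \frac{J}{18}\right) = \frac{155}{18} + \frac{J}{18}$)
$\left(-807 + K{\left(-17,54 \right)}\right) + 17690 = \left(-807 + \left(\frac{155}{18} + \frac{1}{18} \left(-17\right)\right)\right) + 17690 = \left(-807 + \left(\frac{155}{18} - \frac{17}{18}\right)\right) + 17690 = \left(-807 + \frac{23}{3}\right) + 17690 = - \frac{2398}{3} + 17690 = \frac{50672}{3}$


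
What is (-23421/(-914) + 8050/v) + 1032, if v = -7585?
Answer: 1464965333/1386538 ≈ 1056.6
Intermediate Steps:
(-23421/(-914) + 8050/v) + 1032 = (-23421/(-914) + 8050/(-7585)) + 1032 = (-23421*(-1/914) + 8050*(-1/7585)) + 1032 = (23421/914 - 1610/1517) + 1032 = 34058117/1386538 + 1032 = 1464965333/1386538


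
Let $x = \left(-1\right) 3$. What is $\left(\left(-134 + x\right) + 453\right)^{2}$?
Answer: $99856$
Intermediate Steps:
$x = -3$
$\left(\left(-134 + x\right) + 453\right)^{2} = \left(\left(-134 - 3\right) + 453\right)^{2} = \left(-137 + 453\right)^{2} = 316^{2} = 99856$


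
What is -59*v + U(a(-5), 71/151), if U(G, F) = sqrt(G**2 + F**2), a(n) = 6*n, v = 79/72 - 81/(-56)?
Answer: -37819/252 + sqrt(20525941)/151 ≈ -120.07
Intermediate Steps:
v = 641/252 (v = 79*(1/72) - 81*(-1/56) = 79/72 + 81/56 = 641/252 ≈ 2.5437)
U(G, F) = sqrt(F**2 + G**2)
-59*v + U(a(-5), 71/151) = -59*641/252 + sqrt((71/151)**2 + (6*(-5))**2) = -37819/252 + sqrt((71*(1/151))**2 + (-30)**2) = -37819/252 + sqrt((71/151)**2 + 900) = -37819/252 + sqrt(5041/22801 + 900) = -37819/252 + sqrt(20525941/22801) = -37819/252 + sqrt(20525941)/151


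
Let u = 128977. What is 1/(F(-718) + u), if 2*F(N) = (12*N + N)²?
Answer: 1/43690755 ≈ 2.2888e-8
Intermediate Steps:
F(N) = 169*N²/2 (F(N) = (12*N + N)²/2 = (13*N)²/2 = (169*N²)/2 = 169*N²/2)
1/(F(-718) + u) = 1/((169/2)*(-718)² + 128977) = 1/((169/2)*515524 + 128977) = 1/(43561778 + 128977) = 1/43690755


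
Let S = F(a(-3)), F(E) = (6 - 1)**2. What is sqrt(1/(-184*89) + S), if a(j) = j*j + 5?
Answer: sqrt(1676079506)/8188 ≈ 5.0000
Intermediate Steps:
a(j) = 5 + j**2 (a(j) = j**2 + 5 = 5 + j**2)
F(E) = 25 (F(E) = 5**2 = 25)
S = 25
sqrt(1/(-184*89) + S) = sqrt(1/(-184*89) + 25) = sqrt(-1/184*1/89 + 25) = sqrt(-1/16376 + 25) = sqrt(409399/16376) = sqrt(1676079506)/8188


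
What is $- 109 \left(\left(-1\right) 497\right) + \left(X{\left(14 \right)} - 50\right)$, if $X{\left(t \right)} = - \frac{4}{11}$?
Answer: $\frac{595349}{11} \approx 54123.0$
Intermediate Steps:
$X{\left(t \right)} = - \frac{4}{11}$ ($X{\left(t \right)} = \left(-4\right) \frac{1}{11} = - \frac{4}{11}$)
$- 109 \left(\left(-1\right) 497\right) + \left(X{\left(14 \right)} - 50\right) = - 109 \left(\left(-1\right) 497\right) - \frac{554}{11} = \left(-109\right) \left(-497\right) - \frac{554}{11} = 54173 - \frac{554}{11} = \frac{595349}{11}$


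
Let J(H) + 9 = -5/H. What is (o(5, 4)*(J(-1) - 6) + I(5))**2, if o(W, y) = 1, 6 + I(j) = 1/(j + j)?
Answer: 25281/100 ≈ 252.81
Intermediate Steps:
J(H) = -9 - 5/H
I(j) = -6 + 1/(2*j) (I(j) = -6 + 1/(j + j) = -6 + 1/(2*j))
(o(5, 4)*(J(-1) - 6) + I(5))**2 = (1*((-9 - 5/(-1)) - 6) + (-6 + (1/2)/5))**2 = (1*((-9 - 5*(-1)) - 6) + (-6 + (1/2)*(1/5)))**2 = (1*((-9 + 5) - 6) + (-6 + 1/10))**2 = (1*(-4 - 6) - 59/10)**2 = (1*(-10) - 59/10)**2 = (-10 - 59/10)**2 = (-159/10)**2 = 25281/100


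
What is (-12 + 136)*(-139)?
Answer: -17236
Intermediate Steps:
(-12 + 136)*(-139) = 124*(-139) = -17236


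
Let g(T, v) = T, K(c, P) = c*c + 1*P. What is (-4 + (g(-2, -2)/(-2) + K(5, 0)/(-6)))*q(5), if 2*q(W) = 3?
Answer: -43/4 ≈ -10.750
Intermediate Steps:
K(c, P) = P + c² (K(c, P) = c² + P = P + c²)
q(W) = 3/2 (q(W) = (½)*3 = 3/2)
(-4 + (g(-2, -2)/(-2) + K(5, 0)/(-6)))*q(5) = (-4 + (-2/(-2) + (0 + 5²)/(-6)))*(3/2) = (-4 + (-2*(-½) + (0 + 25)*(-⅙)))*(3/2) = (-4 + (1 + 25*(-⅙)))*(3/2) = (-4 + (1 - 25/6))*(3/2) = (-4 - 19/6)*(3/2) = -43/6*3/2 = -43/4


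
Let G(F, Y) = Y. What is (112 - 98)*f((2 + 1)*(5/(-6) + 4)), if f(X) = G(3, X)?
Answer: 133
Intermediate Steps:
f(X) = X
(112 - 98)*f((2 + 1)*(5/(-6) + 4)) = (112 - 98)*((2 + 1)*(5/(-6) + 4)) = 14*(3*(5*(-⅙) + 4)) = 14*(3*(-⅚ + 4)) = 14*(3*(19/6)) = 14*(19/2) = 133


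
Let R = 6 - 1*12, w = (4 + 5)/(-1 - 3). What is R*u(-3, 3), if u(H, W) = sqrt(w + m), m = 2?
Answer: -3*I ≈ -3.0*I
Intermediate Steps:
w = -9/4 (w = 9/(-4) = 9*(-1/4) = -9/4 ≈ -2.2500)
R = -6 (R = 6 - 12 = -6)
u(H, W) = I/2 (u(H, W) = sqrt(-9/4 + 2) = sqrt(-1/4) = I/2)
R*u(-3, 3) = -3*I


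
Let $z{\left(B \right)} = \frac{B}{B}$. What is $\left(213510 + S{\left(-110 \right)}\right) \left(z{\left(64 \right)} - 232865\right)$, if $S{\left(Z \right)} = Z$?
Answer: $-49693177600$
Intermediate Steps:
$z{\left(B \right)} = 1$
$\left(213510 + S{\left(-110 \right)}\right) \left(z{\left(64 \right)} - 232865\right) = \left(213510 - 110\right) \left(1 - 232865\right) = 213400 \left(-232864\right) = -49693177600$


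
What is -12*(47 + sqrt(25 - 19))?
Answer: -564 - 12*sqrt(6) ≈ -593.39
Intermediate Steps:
-12*(47 + sqrt(25 - 19)) = -12*(47 + sqrt(6)) = -564 - 12*sqrt(6)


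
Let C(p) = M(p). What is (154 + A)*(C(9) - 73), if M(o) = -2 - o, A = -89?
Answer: -5460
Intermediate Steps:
C(p) = -2 - p
(154 + A)*(C(9) - 73) = (154 - 89)*((-2 - 1*9) - 73) = 65*((-2 - 9) - 73) = 65*(-11 - 73) = 65*(-84) = -5460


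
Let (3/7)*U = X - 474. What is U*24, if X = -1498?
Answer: -110432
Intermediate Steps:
U = -13804/3 (U = 7*(-1498 - 474)/3 = (7/3)*(-1972) = -13804/3 ≈ -4601.3)
U*24 = -13804/3*24 = -110432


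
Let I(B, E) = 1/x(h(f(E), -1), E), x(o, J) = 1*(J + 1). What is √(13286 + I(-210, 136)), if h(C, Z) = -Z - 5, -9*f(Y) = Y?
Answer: √249365071/137 ≈ 115.26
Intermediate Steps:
f(Y) = -Y/9
h(C, Z) = -5 - Z
x(o, J) = 1 + J (x(o, J) = 1*(1 + J) = 1 + J)
I(B, E) = 1/(1 + E)
√(13286 + I(-210, 136)) = √(13286 + 1/(1 + 136)) = √(13286 + 1/137) = √(1820183/137) = √249365071/137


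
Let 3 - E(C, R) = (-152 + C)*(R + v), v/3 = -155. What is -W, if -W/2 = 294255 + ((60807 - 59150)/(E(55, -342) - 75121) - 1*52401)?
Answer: 74199352762/153397 ≈ 4.8371e+5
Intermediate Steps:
v = -465 (v = 3*(-155) = -465)
E(C, R) = 3 - (-465 + R)*(-152 + C) (E(C, R) = 3 - (-152 + C)*(R - 465) = 3 - (-152 + C)*(-465 + R) = 3 - (-465 + R)*(-152 + C))
W = -74199352762/153397 (W = -2*(294255 + ((60807 - 59150)/((-70677 + 152*(-342) + 465*55 - 1*55*(-342)) - 75121) - 1*52401)) = -2*(294255 + (1657/((-70677 - 51984 + 25575 + 18810) - 75121) - 52401)) = -2*(294255 + (1657/(-78276 - 75121) - 52401)) = -2*(294255 + (1657/(-153397) - 52401)) = -2*(294255 + (1657*(-1/153397) - 52401)) = -2*(294255 + (-1657/153397 - 52401)) = -2*(294255 - 8038157854/153397) = -2*37099676381/153397 = -74199352762/153397 ≈ -4.8371e+5)
-W = -1*(-74199352762/153397) = 74199352762/153397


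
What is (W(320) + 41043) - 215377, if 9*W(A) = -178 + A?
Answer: -1568864/9 ≈ -1.7432e+5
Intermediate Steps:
W(A) = -178/9 + A/9 (W(A) = (-178 + A)/9 = -178/9 + A/9)
(W(320) + 41043) - 215377 = ((-178/9 + (1/9)*320) + 41043) - 215377 = ((-178/9 + 320/9) + 41043) - 215377 = (142/9 + 41043) - 215377 = 369529/9 - 215377 = -1568864/9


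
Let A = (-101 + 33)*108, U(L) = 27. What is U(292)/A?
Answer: -1/272 ≈ -0.0036765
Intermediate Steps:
A = -7344 (A = -68*108 = -7344)
U(292)/A = 27/(-7344) = 27*(-1/7344) = -1/272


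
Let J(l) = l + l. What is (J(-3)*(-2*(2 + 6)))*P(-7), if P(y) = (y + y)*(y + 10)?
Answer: -4032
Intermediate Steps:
J(l) = 2*l
P(y) = 2*y*(10 + y) (P(y) = (2*y)*(10 + y) = 2*y*(10 + y))
(J(-3)*(-2*(2 + 6)))*P(-7) = ((2*(-3))*(-2*(2 + 6)))*(2*(-7)*(10 - 7)) = (-(-12)*8)*(2*(-7)*3) = -6*(-16)*(-42) = 96*(-42) = -4032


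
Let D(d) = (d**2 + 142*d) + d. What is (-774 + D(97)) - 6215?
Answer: 16291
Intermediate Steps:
D(d) = d**2 + 143*d
(-774 + D(97)) - 6215 = (-774 + 97*(143 + 97)) - 6215 = (-774 + 97*240) - 6215 = (-774 + 23280) - 6215 = 22506 - 6215 = 16291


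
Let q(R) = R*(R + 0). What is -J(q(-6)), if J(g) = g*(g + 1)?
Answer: -1332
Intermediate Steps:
q(R) = R**2 (q(R) = R*R = R**2)
J(g) = g*(1 + g)
-J(q(-6)) = -(-6)**2*(1 + (-6)**2) = -36*(1 + 36) = -36*37 = -1*1332 = -1332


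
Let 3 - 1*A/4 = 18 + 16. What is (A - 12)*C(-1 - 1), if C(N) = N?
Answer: 272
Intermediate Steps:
A = -124 (A = 12 - 4*(18 + 16) = 12 - 4*34 = 12 - 136 = -124)
(A - 12)*C(-1 - 1) = (-124 - 12)*(-1 - 1) = -136*(-2) = 272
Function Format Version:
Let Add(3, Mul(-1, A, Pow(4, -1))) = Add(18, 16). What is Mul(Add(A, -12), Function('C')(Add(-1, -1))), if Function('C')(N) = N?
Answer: 272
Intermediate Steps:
A = -124 (A = Add(12, Mul(-4, Add(18, 16))) = Add(12, Mul(-4, 34)) = Add(12, -136) = -124)
Mul(Add(A, -12), Function('C')(Add(-1, -1))) = Mul(Add(-124, -12), Add(-1, -1)) = Mul(-136, -2) = 272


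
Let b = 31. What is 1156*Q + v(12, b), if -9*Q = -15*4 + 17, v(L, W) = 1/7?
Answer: 347965/63 ≈ 5523.3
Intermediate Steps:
v(L, W) = 1/7
Q = 43/9 (Q = -(-15*4 + 17)/9 = -(-60 + 17)/9 = -1/9*(-43) = 43/9 ≈ 4.7778)
1156*Q + v(12, b) = 1156*(43/9) + 1/7 = 49708/9 + 1/7 = 347965/63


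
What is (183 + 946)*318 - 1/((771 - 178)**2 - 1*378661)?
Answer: 9697902265/27012 ≈ 3.5902e+5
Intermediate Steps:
(183 + 946)*318 - 1/((771 - 178)**2 - 1*378661) = 1129*318 - 1/(593**2 - 378661) = 359022 - 1/(351649 - 378661) = 359022 - 1/(-27012) = 359022 - 1*(-1/27012) = 359022 + 1/27012 = 9697902265/27012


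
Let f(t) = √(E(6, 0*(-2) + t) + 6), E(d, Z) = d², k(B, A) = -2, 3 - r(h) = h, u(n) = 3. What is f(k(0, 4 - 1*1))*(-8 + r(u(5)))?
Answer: -8*√42 ≈ -51.846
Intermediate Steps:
r(h) = 3 - h
f(t) = √42 (f(t) = √(6² + 6) = √(36 + 6) = √42)
f(k(0, 4 - 1*1))*(-8 + r(u(5))) = √42*(-8 + (3 - 1*3)) = √42*(-8 + (3 - 3)) = √42*(-8 + 0) = √42*(-8) = -8*√42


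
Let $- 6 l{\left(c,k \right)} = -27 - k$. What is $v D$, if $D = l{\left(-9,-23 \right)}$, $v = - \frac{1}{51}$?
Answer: $- \frac{2}{153} \approx -0.013072$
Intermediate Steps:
$l{\left(c,k \right)} = \frac{9}{2} + \frac{k}{6}$ ($l{\left(c,k \right)} = - \frac{-27 - k}{6} = \frac{9}{2} + \frac{k}{6}$)
$v = - \frac{1}{51}$ ($v = \left(-1\right) \frac{1}{51} = - \frac{1}{51} \approx -0.019608$)
$D = \frac{2}{3}$ ($D = \frac{9}{2} + \frac{1}{6} \left(-23\right) = \frac{9}{2} - \frac{23}{6} = \frac{2}{3} \approx 0.66667$)
$v D = \left(- \frac{1}{51}\right) \frac{2}{3} = - \frac{2}{153}$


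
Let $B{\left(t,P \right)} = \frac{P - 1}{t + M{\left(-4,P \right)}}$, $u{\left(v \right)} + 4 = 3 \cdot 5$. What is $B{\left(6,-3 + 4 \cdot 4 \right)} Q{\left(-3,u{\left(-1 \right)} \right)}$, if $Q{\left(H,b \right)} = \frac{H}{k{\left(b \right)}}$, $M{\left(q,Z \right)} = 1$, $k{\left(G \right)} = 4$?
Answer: $- \frac{9}{7} \approx -1.2857$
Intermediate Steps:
$u{\left(v \right)} = 11$ ($u{\left(v \right)} = -4 + 3 \cdot 5 = -4 + 15 = 11$)
$B{\left(t,P \right)} = \frac{-1 + P}{1 + t}$ ($B{\left(t,P \right)} = \frac{P - 1}{t + 1} = \frac{-1 + P}{1 + t}$)
$Q{\left(H,b \right)} = \frac{H}{4}$
$B{\left(6,-3 + 4 \cdot 4 \right)} Q{\left(-3,u{\left(-1 \right)} \right)} = \frac{-1 + \left(-3 + 4 \cdot 4\right)}{1 + 6} \cdot \frac{1}{4} \left(-3\right) = \frac{-1 + \left(-3 + 16\right)}{7} \left(- \frac{3}{4}\right) = \frac{-1 + 13}{7} \left(- \frac{3}{4}\right) = \frac{1}{7} \cdot 12 \left(- \frac{3}{4}\right) = \frac{12}{7} \left(- \frac{3}{4}\right) = - \frac{9}{7}$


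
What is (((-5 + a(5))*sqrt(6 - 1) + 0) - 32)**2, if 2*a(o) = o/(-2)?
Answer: 19509/16 + 400*sqrt(5) ≈ 2113.7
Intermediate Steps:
a(o) = -o/4 (a(o) = (o/(-2))/2 = (o*(-1/2))/2 = (-o/2)/2 = -o/4)
(((-5 + a(5))*sqrt(6 - 1) + 0) - 32)**2 = (((-5 - 1/4*5)*sqrt(6 - 1) + 0) - 32)**2 = (((-5 - 5/4)*sqrt(5) + 0) - 32)**2 = ((-25*sqrt(5)/4 + 0) - 32)**2 = (-25*sqrt(5)/4 - 32)**2 = (-32 - 25*sqrt(5)/4)**2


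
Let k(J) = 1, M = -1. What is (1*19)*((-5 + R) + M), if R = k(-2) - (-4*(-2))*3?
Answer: -551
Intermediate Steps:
R = -23 (R = 1 - (-4*(-2))*3 = 1 - 8*3 = 1 - 1*24 = 1 - 24 = -23)
(1*19)*((-5 + R) + M) = (1*19)*((-5 - 23) - 1) = 19*(-28 - 1) = 19*(-29) = -551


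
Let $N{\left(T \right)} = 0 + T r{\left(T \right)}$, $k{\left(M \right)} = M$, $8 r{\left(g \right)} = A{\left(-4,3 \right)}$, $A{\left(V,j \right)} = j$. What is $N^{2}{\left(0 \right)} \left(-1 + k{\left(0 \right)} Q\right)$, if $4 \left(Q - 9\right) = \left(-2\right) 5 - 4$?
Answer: $0$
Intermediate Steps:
$r{\left(g \right)} = \frac{3}{8}$ ($r{\left(g \right)} = \frac{1}{8} \cdot 3 = \frac{3}{8}$)
$Q = \frac{11}{2}$ ($Q = 9 + \frac{\left(-2\right) 5 - 4}{4} = 9 + \frac{-10 - 4}{4} = 9 + \frac{1}{4} \left(-14\right) = 9 - \frac{7}{2} = \frac{11}{2} \approx 5.5$)
$N{\left(T \right)} = \frac{3 T}{8}$ ($N{\left(T \right)} = 0 + T \frac{3}{8} = 0 + \frac{3 T}{8} = \frac{3 T}{8}$)
$N^{2}{\left(0 \right)} \left(-1 + k{\left(0 \right)} Q\right) = \left(\frac{3}{8} \cdot 0\right)^{2} \left(-1 + 0 \cdot \frac{11}{2}\right) = 0^{2} \left(-1 + 0\right) = 0 \left(-1\right) = 0$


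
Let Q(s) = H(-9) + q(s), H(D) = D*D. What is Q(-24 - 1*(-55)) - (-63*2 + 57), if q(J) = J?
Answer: 181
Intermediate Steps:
H(D) = D²
Q(s) = 81 + s (Q(s) = (-9)² + s = 81 + s)
Q(-24 - 1*(-55)) - (-63*2 + 57) = (81 + (-24 - 1*(-55))) - (-63*2 + 57) = (81 + (-24 + 55)) - (-126 + 57) = (81 + 31) - 1*(-69) = 112 + 69 = 181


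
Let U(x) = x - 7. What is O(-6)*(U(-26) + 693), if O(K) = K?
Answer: -3960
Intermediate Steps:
U(x) = -7 + x
O(-6)*(U(-26) + 693) = -6*((-7 - 26) + 693) = -6*(-33 + 693) = -6*660 = -3960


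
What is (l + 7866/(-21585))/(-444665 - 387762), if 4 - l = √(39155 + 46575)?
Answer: -26158/5989312265 + √85730/832427 ≈ 0.00034737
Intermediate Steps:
l = 4 - √85730 (l = 4 - √(39155 + 46575) = 4 - √85730 ≈ -288.80)
(l + 7866/(-21585))/(-444665 - 387762) = ((4 - √85730) + 7866/(-21585))/(-444665 - 387762) = ((4 - √85730) + 7866*(-1/21585))/(-832427) = ((4 - √85730) - 2622/7195)*(-1/832427) = (26158/7195 - √85730)*(-1/832427) = -26158/5989312265 + √85730/832427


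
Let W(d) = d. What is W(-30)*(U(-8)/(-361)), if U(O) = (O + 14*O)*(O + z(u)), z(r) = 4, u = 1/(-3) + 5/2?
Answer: 14400/361 ≈ 39.889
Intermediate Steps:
u = 13/6 (u = 1*(-⅓) + 5*(½) = -⅓ + 5/2 = 13/6 ≈ 2.1667)
U(O) = 15*O*(4 + O) (U(O) = (O + 14*O)*(O + 4) = (15*O)*(4 + O) = 15*O*(4 + O))
W(-30)*(U(-8)/(-361)) = -30*15*(-8)*(4 - 8)/(-361) = -30*15*(-8)*(-4)*(-1)/361 = -14400*(-1)/361 = -30*(-480/361) = 14400/361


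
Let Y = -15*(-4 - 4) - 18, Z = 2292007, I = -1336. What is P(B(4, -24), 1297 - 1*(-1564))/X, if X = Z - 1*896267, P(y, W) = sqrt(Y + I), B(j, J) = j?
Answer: I*sqrt(1234)/1395740 ≈ 2.5168e-5*I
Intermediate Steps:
Y = 102 (Y = -15*(-8) - 18 = 120 - 18 = 102)
P(y, W) = I*sqrt(1234) (P(y, W) = sqrt(102 - 1336) = sqrt(-1234) = I*sqrt(1234))
X = 1395740 (X = 2292007 - 1*896267 = 2292007 - 896267 = 1395740)
P(B(4, -24), 1297 - 1*(-1564))/X = (I*sqrt(1234))/1395740 = (I*sqrt(1234))*(1/1395740) = I*sqrt(1234)/1395740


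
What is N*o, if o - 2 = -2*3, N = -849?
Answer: 3396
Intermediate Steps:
o = -4 (o = 2 - 2*3 = 2 - 6 = -4)
N*o = -849*(-4) = 3396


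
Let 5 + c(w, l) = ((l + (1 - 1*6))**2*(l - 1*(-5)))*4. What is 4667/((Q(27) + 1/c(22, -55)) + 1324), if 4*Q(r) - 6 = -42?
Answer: 3360263335/946806574 ≈ 3.5490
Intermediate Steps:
Q(r) = -9 (Q(r) = 3/2 + (1/4)*(-42) = 3/2 - 21/2 = -9)
c(w, l) = -5 + 4*(-5 + l)**2*(5 + l) (c(w, l) = -5 + ((l + (1 - 1*6))**2*(l - 1*(-5)))*4 = -5 + ((l + (1 - 6))**2*(l + 5))*4 = -5 + ((l - 5)**2*(5 + l))*4 = -5 + ((-5 + l)**2*(5 + l))*4 = -5 + 4*(-5 + l)**2*(5 + l))
4667/((Q(27) + 1/c(22, -55)) + 1324) = 4667/((-9 + 1/(495 - 100*(-55) - 20*(-55)**2 + 4*(-55)**3)) + 1324) = 4667/((-9 + 1/(495 + 5500 - 20*3025 + 4*(-166375))) + 1324) = 4667/((-9 + 1/(495 + 5500 - 60500 - 665500)) + 1324) = 4667/((-9 + 1/(-720005)) + 1324) = 4667/((-9 - 1/720005) + 1324) = 4667/(-6480046/720005 + 1324) = 4667/(946806574/720005) = 4667*(720005/946806574) = 3360263335/946806574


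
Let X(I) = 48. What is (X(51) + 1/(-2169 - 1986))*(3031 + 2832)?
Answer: 1169310857/4155 ≈ 2.8142e+5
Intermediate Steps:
(X(51) + 1/(-2169 - 1986))*(3031 + 2832) = (48 + 1/(-2169 - 1986))*(3031 + 2832) = (48 + 1/(-4155))*5863 = (48 - 1/4155)*5863 = (199439/4155)*5863 = 1169310857/4155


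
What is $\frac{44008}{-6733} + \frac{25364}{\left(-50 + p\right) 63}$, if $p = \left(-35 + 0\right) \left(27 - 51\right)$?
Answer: $- \frac{1009751174}{167550705} \approx -6.0265$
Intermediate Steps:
$p = 840$ ($p = \left(-35\right) \left(-24\right) = 840$)
$\frac{44008}{-6733} + \frac{25364}{\left(-50 + p\right) 63} = \frac{44008}{-6733} + \frac{25364}{\left(-50 + 840\right) 63} = 44008 \left(- \frac{1}{6733}\right) + \frac{25364}{790 \cdot 63} = - \frac{44008}{6733} + \frac{25364}{49770} = - \frac{44008}{6733} + 25364 \cdot \frac{1}{49770} = - \frac{44008}{6733} + \frac{12682}{24885} = - \frac{1009751174}{167550705}$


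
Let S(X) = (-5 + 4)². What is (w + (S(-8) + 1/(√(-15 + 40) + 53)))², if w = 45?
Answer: 7123561/3364 ≈ 2117.6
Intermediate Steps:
S(X) = 1 (S(X) = (-1)² = 1)
(w + (S(-8) + 1/(√(-15 + 40) + 53)))² = (45 + (1 + 1/(√(-15 + 40) + 53)))² = (45 + (1 + 1/(√25 + 53)))² = (45 + (1 + 1/(5 + 53)))² = (45 + (1 + 1/58))² = (45 + 59/58)² = (2669/58)² = 7123561/3364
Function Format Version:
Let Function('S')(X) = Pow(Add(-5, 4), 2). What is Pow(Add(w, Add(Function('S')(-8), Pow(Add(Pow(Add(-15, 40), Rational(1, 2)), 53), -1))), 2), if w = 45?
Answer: Rational(7123561, 3364) ≈ 2117.6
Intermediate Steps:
Function('S')(X) = 1 (Function('S')(X) = Pow(-1, 2) = 1)
Pow(Add(w, Add(Function('S')(-8), Pow(Add(Pow(Add(-15, 40), Rational(1, 2)), 53), -1))), 2) = Pow(Add(45, Add(1, Pow(Add(Pow(Add(-15, 40), Rational(1, 2)), 53), -1))), 2) = Pow(Add(45, Add(1, Pow(Add(Pow(25, Rational(1, 2)), 53), -1))), 2) = Pow(Add(45, Add(1, Pow(Add(5, 53), -1))), 2) = Pow(Add(45, Add(1, Pow(58, -1))), 2) = Pow(Add(45, Add(1, Rational(1, 58))), 2) = Pow(Add(45, Rational(59, 58)), 2) = Pow(Rational(2669, 58), 2) = Rational(7123561, 3364)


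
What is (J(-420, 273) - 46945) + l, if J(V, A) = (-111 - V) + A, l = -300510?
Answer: -346873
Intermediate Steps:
J(V, A) = -111 + A - V
(J(-420, 273) - 46945) + l = ((-111 + 273 - 1*(-420)) - 46945) - 300510 = ((-111 + 273 + 420) - 46945) - 300510 = (582 - 46945) - 300510 = -46363 - 300510 = -346873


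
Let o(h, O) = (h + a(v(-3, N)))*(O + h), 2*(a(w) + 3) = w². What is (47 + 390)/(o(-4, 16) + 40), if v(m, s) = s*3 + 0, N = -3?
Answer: 437/442 ≈ 0.98869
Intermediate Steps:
v(m, s) = 3*s (v(m, s) = 3*s + 0 = 3*s)
a(w) = -3 + w²/2
o(h, O) = (75/2 + h)*(O + h) (o(h, O) = (h + (-3 + (3*(-3))²/2))*(O + h) = (h + (-3 + (½)*(-9)²))*(O + h) = (h + (-3 + (½)*81))*(O + h) = (h + (-3 + 81/2))*(O + h) = (h + 75/2)*(O + h) = (75/2 + h)*(O + h))
(47 + 390)/(o(-4, 16) + 40) = (47 + 390)/(((-4)² + (75/2)*16 + (75/2)*(-4) + 16*(-4)) + 40) = 437/((16 + 600 - 150 - 64) + 40) = 437/(402 + 40) = 437/442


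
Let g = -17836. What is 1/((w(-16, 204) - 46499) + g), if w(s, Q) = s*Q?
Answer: -1/67599 ≈ -1.4793e-5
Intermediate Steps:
w(s, Q) = Q*s
1/((w(-16, 204) - 46499) + g) = 1/((204*(-16) - 46499) - 17836) = 1/((-3264 - 46499) - 17836) = 1/(-49763 - 17836) = 1/(-67599) = -1/67599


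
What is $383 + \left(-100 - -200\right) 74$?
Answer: $7783$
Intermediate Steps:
$383 + \left(-100 - -200\right) 74 = 383 + \left(-100 + 200\right) 74 = 383 + 100 \cdot 74 = 383 + 7400 = 7783$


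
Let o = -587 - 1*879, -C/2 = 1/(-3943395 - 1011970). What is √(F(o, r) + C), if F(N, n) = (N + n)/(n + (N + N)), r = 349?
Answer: √7872030594546261605/4266569265 ≈ 0.65760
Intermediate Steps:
C = 2/4955365 (C = -2/(-3943395 - 1011970) = -2/(-4955365) = -2*(-1/4955365) = 2/4955365 ≈ 4.0360e-7)
o = -1466 (o = -587 - 879 = -1466)
F(N, n) = (N + n)/(n + 2*N)
√(F(o, r) + C) = √((-1466 + 349)/(349 + 2*(-1466)) + 2/4955365) = √(-1117/(349 - 2932) + 2/4955365) = √(-1117/(-2583) + 2/4955365) = √(-1/2583*(-1117) + 2/4955365) = √(1117/2583 + 2/4955365) = √(5535147871/12799707795) = √7872030594546261605/4266569265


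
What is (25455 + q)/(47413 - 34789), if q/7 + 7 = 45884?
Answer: 173297/6312 ≈ 27.455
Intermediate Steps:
q = 321139 (q = -49 + 7*45884 = -49 + 321188 = 321139)
(25455 + q)/(47413 - 34789) = (25455 + 321139)/(47413 - 34789) = 346594/12624 = 346594*(1/12624) = 173297/6312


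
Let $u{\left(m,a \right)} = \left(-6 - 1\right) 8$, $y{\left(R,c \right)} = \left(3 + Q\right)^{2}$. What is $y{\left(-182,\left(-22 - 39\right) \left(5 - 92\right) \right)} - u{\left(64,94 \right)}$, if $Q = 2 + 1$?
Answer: $92$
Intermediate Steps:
$Q = 3$
$y{\left(R,c \right)} = 36$ ($y{\left(R,c \right)} = \left(3 + 3\right)^{2} = 6^{2} = 36$)
$u{\left(m,a \right)} = -56$ ($u{\left(m,a \right)} = \left(-7\right) 8 = -56$)
$y{\left(-182,\left(-22 - 39\right) \left(5 - 92\right) \right)} - u{\left(64,94 \right)} = 36 - -56 = 36 + 56 = 92$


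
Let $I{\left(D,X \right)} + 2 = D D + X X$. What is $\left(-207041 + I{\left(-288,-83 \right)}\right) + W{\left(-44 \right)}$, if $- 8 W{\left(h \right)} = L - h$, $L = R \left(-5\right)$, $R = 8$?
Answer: $- \frac{234421}{2} \approx -1.1721 \cdot 10^{5}$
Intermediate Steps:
$I{\left(D,X \right)} = -2 + D^{2} + X^{2}$ ($I{\left(D,X \right)} = -2 + \left(D D + X X\right) = -2 + \left(D^{2} + X^{2}\right) = -2 + D^{2} + X^{2}$)
$L = -40$ ($L = 8 \left(-5\right) = -40$)
$W{\left(h \right)} = 5 + \frac{h}{8}$ ($W{\left(h \right)} = - \frac{-40 - h}{8} = 5 + \frac{h}{8}$)
$\left(-207041 + I{\left(-288,-83 \right)}\right) + W{\left(-44 \right)} = \left(-207041 + \left(-2 + \left(-288\right)^{2} + \left(-83\right)^{2}\right)\right) + \left(5 + \frac{1}{8} \left(-44\right)\right) = \left(-207041 + \left(-2 + 82944 + 6889\right)\right) + \left(5 - \frac{11}{2}\right) = \left(-207041 + 89831\right) - \frac{1}{2} = -117210 - \frac{1}{2} = - \frac{234421}{2}$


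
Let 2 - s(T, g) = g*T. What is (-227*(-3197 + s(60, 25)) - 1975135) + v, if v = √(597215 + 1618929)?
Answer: -909370 + 4*√138509 ≈ -9.0788e+5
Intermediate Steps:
s(T, g) = 2 - T*g (s(T, g) = 2 - g*T = 2 - T*g)
v = 4*√138509 (v = √2216144 = 4*√138509 ≈ 1488.7)
(-227*(-3197 + s(60, 25)) - 1975135) + v = (-227*(-3197 + (2 - 1*60*25)) - 1975135) + 4*√138509 = (-227*(-3197 + (2 - 1500)) - 1975135) + 4*√138509 = (-227*(-3197 - 1498) - 1975135) + 4*√138509 = (-227*(-4695) - 1975135) + 4*√138509 = (1065765 - 1975135) + 4*√138509 = -909370 + 4*√138509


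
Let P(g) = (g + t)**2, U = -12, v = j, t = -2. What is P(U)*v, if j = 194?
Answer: 38024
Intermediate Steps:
v = 194
P(g) = (-2 + g)**2 (P(g) = (g - 2)**2 = (-2 + g)**2)
P(U)*v = (-2 - 12)**2*194 = (-14)**2*194 = 196*194 = 38024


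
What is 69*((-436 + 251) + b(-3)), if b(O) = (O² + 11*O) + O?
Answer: -14628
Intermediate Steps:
b(O) = O² + 12*O
69*((-436 + 251) + b(-3)) = 69*((-436 + 251) - 3*(12 - 3)) = 69*(-185 - 3*9) = 69*(-185 - 27) = 69*(-212) = -14628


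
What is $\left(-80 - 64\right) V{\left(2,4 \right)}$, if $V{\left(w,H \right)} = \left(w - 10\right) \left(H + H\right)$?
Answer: $9216$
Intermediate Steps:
$V{\left(w,H \right)} = 2 H \left(-10 + w\right)$ ($V{\left(w,H \right)} = \left(-10 + w\right) 2 H = 2 H \left(-10 + w\right)$)
$\left(-80 - 64\right) V{\left(2,4 \right)} = \left(-80 - 64\right) 2 \cdot 4 \left(-10 + 2\right) = - 144 \cdot 2 \cdot 4 \left(-8\right) = \left(-144\right) \left(-64\right) = 9216$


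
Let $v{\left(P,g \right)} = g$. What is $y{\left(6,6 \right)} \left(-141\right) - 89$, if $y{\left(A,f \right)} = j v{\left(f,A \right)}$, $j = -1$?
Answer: $757$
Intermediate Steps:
$y{\left(A,f \right)} = - A$
$y{\left(6,6 \right)} \left(-141\right) - 89 = \left(-1\right) 6 \left(-141\right) - 89 = \left(-6\right) \left(-141\right) - 89 = 846 - 89 = 757$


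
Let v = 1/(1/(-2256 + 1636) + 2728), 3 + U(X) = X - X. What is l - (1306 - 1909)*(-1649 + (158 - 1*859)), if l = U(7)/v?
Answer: -883645077/620 ≈ -1.4252e+6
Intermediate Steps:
U(X) = -3 (U(X) = -3 + (X - X) = -3 + 0 = -3)
v = 620/1691359 (v = 1/(1/(-620) + 2728) = 1/(-1/620 + 2728) = 1/(1691359/620) = 620/1691359 ≈ 0.00036657)
l = -5074077/620 (l = -3/620/1691359 = -3*1691359/620 = -5074077/620 ≈ -8184.0)
l - (1306 - 1909)*(-1649 + (158 - 1*859)) = -5074077/620 - (1306 - 1909)*(-1649 + (158 - 1*859)) = -5074077/620 - (-603)*(-1649 + (158 - 859)) = -5074077/620 - (-603)*(-1649 - 701) = -5074077/620 - (-603)*(-2350) = -5074077/620 - 1*1417050 = -5074077/620 - 1417050 = -883645077/620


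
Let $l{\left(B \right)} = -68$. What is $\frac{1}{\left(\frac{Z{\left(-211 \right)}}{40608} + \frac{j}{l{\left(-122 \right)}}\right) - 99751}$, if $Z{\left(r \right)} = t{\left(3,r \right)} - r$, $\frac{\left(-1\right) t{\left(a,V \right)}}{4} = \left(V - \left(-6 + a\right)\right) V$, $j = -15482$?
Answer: $- \frac{230112}{22902504623} \approx -1.0047 \cdot 10^{-5}$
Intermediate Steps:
$t{\left(a,V \right)} = - 4 V \left(6 + V - a\right)$ ($t{\left(a,V \right)} = - 4 \left(V - \left(-6 + a\right)\right) V = - 4 \left(6 + V - a\right) V = - 4 V \left(6 + V - a\right)$)
$Z{\left(r \right)} = - r + 4 r \left(-3 - r\right)$ ($Z{\left(r \right)} = 4 r \left(-6 + 3 - r\right) - r = 4 r \left(-3 - r\right) - r = - r + 4 r \left(-3 - r\right)$)
$\frac{1}{\left(\frac{Z{\left(-211 \right)}}{40608} + \frac{j}{l{\left(-122 \right)}}\right) - 99751} = \frac{1}{\left(\frac{\left(-211\right) \left(-13 - -844\right)}{40608} - \frac{15482}{-68}\right) - 99751} = \frac{1}{\left(- 211 \left(-13 + 844\right) \frac{1}{40608} - - \frac{7741}{34}\right) - 99751} = \frac{1}{\left(\left(-211\right) 831 \cdot \frac{1}{40608} + \frac{7741}{34}\right) - 99751} = \frac{1}{\left(\left(-175341\right) \frac{1}{40608} + \frac{7741}{34}\right) - 99751} = \frac{1}{\left(- \frac{58447}{13536} + \frac{7741}{34}\right) - 99751} = \frac{1}{\frac{51397489}{230112} - 99751} = \frac{1}{- \frac{22902504623}{230112}} = - \frac{230112}{22902504623}$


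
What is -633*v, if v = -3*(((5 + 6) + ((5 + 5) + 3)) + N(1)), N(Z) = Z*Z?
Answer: 47475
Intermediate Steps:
N(Z) = Z**2
v = -75 (v = -3*(((5 + 6) + ((5 + 5) + 3)) + 1**2) = -3*((11 + (10 + 3)) + 1) = -3*((11 + 13) + 1) = -3*(24 + 1) = -3*25 = -75)
-633*v = -633*(-75) = 47475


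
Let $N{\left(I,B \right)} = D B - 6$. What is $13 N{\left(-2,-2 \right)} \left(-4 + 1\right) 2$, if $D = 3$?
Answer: $936$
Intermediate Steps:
$N{\left(I,B \right)} = -6 + 3 B$ ($N{\left(I,B \right)} = 3 B - 6 = -6 + 3 B$)
$13 N{\left(-2,-2 \right)} \left(-4 + 1\right) 2 = 13 \left(-6 + 3 \left(-2\right)\right) \left(-4 + 1\right) 2 = 13 \left(-6 - 6\right) \left(\left(-3\right) 2\right) = 13 \left(-12\right) \left(-6\right) = \left(-156\right) \left(-6\right) = 936$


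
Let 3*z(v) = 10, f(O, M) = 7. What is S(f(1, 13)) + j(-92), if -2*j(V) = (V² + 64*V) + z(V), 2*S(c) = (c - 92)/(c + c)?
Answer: -108587/84 ≈ -1292.7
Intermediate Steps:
z(v) = 10/3 (z(v) = (⅓)*10 = 10/3)
S(c) = (-92 + c)/(4*c) (S(c) = ((c - 92)/(c + c))/2 = ((-92 + c)/((2*c)))/2 = ((-92 + c)*(1/(2*c)))/2 = ((-92 + c)/(2*c))/2 = (-92 + c)/(4*c))
j(V) = -5/3 - 32*V - V²/2 (j(V) = -((V² + 64*V) + 10/3)/2 = -(10/3 + V² + 64*V)/2 = -5/3 - 32*V - V²/2)
S(f(1, 13)) + j(-92) = (¼)*(-92 + 7)/7 + (-5/3 - 32*(-92) - ½*(-92)²) = (¼)*(⅐)*(-85) + (-5/3 + 2944 - ½*8464) = -85/28 + (-5/3 + 2944 - 4232) = -85/28 - 3869/3 = -108587/84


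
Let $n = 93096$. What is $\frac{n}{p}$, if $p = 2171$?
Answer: $\frac{93096}{2171} \approx 42.882$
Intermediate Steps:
$\frac{n}{p} = \frac{93096}{2171}$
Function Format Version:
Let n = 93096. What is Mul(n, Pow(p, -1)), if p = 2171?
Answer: Rational(93096, 2171) ≈ 42.882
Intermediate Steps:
Mul(n, Pow(p, -1)) = Mul(93096, Pow(2171, -1)) = Mul(93096, Rational(1, 2171)) = Rational(93096, 2171)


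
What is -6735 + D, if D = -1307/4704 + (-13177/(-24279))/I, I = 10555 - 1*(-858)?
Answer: -2926389864236987/434486883936 ≈ -6735.3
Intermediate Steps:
I = 11413 (I = 10555 + 858 = 11413)
D = -120700928027/434486883936 (D = -1307/4704 - 13177/(-24279)/11413 = -1307*1/4704 - 13177*(-1/24279)*(1/11413) = -1307/4704 + (13177/24279)*(1/11413) = -1307/4704 + 13177/277096227 = -120700928027/434486883936 ≈ -0.27780)
-6735 + D = -6735 - 120700928027/434486883936 = -2926389864236987/434486883936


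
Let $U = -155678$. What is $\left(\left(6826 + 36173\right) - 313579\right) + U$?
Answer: $-426258$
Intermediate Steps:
$\left(\left(6826 + 36173\right) - 313579\right) + U = \left(\left(6826 + 36173\right) - 313579\right) - 155678 = \left(42999 - 313579\right) - 155678 = -270580 - 155678 = -426258$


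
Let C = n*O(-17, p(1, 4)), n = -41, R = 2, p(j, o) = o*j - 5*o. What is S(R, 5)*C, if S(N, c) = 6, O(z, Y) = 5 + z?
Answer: 2952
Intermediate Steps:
p(j, o) = -5*o + j*o (p(j, o) = j*o - 5*o = -5*o + j*o)
C = 492 (C = -41*(5 - 17) = -41*(-12) = 492)
S(R, 5)*C = 6*492 = 2952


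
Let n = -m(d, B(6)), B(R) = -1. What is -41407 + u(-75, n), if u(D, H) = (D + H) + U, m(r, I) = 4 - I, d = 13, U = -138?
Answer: -41625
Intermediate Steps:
n = -5 (n = -(4 - 1*(-1)) = -(4 + 1) = -1*5 = -5)
u(D, H) = -138 + D + H (u(D, H) = (D + H) - 138 = -138 + D + H)
-41407 + u(-75, n) = -41407 + (-138 - 75 - 5) = -41407 - 218 = -41625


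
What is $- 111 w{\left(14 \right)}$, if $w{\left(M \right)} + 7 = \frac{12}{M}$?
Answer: $\frac{4773}{7} \approx 681.86$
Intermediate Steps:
$w{\left(M \right)} = -7 + \frac{12}{M}$
$- 111 w{\left(14 \right)} = - 111 \left(-7 + \frac{12}{14}\right) = - 111 \left(-7 + 12 \cdot \frac{1}{14}\right) = - 111 \left(-7 + \frac{6}{7}\right) = \left(-111\right) \left(- \frac{43}{7}\right) = \frac{4773}{7}$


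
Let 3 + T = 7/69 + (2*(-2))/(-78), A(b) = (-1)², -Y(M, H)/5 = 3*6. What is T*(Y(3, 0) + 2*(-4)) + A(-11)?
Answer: 251189/897 ≈ 280.03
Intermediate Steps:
Y(M, H) = -90 (Y(M, H) = -15*6 = -5*18 = -90)
A(b) = 1
T = -2554/897 (T = -3 + (7/69 + (2*(-2))/(-78)) = -3 + (7*(1/69) - 4*(-1/78)) = -3 + (7/69 + 2/39) = -3 + 137/897 = -2554/897 ≈ -2.8473)
T*(Y(3, 0) + 2*(-4)) + A(-11) = -2554*(-90 + 2*(-4))/897 + 1 = -2554*(-90 - 8)/897 + 1 = -2554/897*(-98) + 1 = 250292/897 + 1 = 251189/897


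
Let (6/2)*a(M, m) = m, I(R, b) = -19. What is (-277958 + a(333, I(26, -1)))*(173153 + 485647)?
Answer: -183122902800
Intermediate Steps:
a(M, m) = m/3
(-277958 + a(333, I(26, -1)))*(173153 + 485647) = (-277958 + (1/3)*(-19))*(173153 + 485647) = (-277958 - 19/3)*658800 = -833893/3*658800 = -183122902800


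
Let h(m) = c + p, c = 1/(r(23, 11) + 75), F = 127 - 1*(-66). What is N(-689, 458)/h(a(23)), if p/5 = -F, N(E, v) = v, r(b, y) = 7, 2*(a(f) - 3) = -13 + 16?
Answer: -37556/79129 ≈ -0.47462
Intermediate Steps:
a(f) = 9/2 (a(f) = 3 + (-13 + 16)/2 = 3 + (½)*3 = 3 + 3/2 = 9/2)
F = 193 (F = 127 + 66 = 193)
c = 1/82 (c = 1/(7 + 75) = 1/82 ≈ 0.012195)
p = -965 (p = 5*(-1*193) = 5*(-193) = -965)
h(m) = -79129/82 (h(m) = 1/82 - 965 = -79129/82)
N(-689, 458)/h(a(23)) = 458/(-79129/82) = 458*(-82/79129) = -37556/79129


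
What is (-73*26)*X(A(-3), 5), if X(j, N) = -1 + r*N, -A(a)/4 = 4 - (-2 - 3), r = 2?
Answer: -17082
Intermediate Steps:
A(a) = -36 (A(a) = -4*(4 - (-2 - 3)) = -4*(4 - 1*(-5)) = -4*(4 + 5) = -4*9 = -36)
X(j, N) = -1 + 2*N
(-73*26)*X(A(-3), 5) = (-73*26)*(-1 + 2*5) = -1898*(-1 + 10) = -1898*9 = -17082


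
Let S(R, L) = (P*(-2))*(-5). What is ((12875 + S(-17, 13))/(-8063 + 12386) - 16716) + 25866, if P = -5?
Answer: 13189425/1441 ≈ 9153.0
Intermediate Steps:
S(R, L) = -50 (S(R, L) = -5*(-2)*(-5) = 10*(-5) = -50)
((12875 + S(-17, 13))/(-8063 + 12386) - 16716) + 25866 = ((12875 - 50)/(-8063 + 12386) - 16716) + 25866 = (12825/4323 - 16716) + 25866 = (12825*(1/4323) - 16716) + 25866 = (4275/1441 - 16716) + 25866 = -24083481/1441 + 25866 = 13189425/1441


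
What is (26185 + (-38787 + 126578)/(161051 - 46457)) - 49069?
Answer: -2622281305/114594 ≈ -22883.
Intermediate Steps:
(26185 + (-38787 + 126578)/(161051 - 46457)) - 49069 = (26185 + 87791/114594) - 49069 = 3000731681/114594 - 49069 = -2622281305/114594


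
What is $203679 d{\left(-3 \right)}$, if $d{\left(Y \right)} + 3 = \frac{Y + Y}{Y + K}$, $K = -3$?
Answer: $-407358$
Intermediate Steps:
$d{\left(Y \right)} = -3 + \frac{2 Y}{-3 + Y}$ ($d{\left(Y \right)} = -3 + \frac{Y + Y}{Y - 3} = -3 + \frac{2 Y}{-3 + Y}$)
$203679 d{\left(-3 \right)} = 203679 \frac{9 - -3}{-3 - 3} = 203679 \frac{9 + 3}{-6} = 203679 \left(\left(- \frac{1}{6}\right) 12\right) = 203679 \left(-2\right) = -407358$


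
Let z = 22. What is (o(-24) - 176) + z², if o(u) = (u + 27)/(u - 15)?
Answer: 4003/13 ≈ 307.92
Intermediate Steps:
o(u) = (27 + u)/(-15 + u)
(o(-24) - 176) + z² = ((27 - 24)/(-15 - 24) - 176) + 22² = (3/(-39) - 176) + 484 = (-1/39*3 - 176) + 484 = (-1/13 - 176) + 484 = -2289/13 + 484 = 4003/13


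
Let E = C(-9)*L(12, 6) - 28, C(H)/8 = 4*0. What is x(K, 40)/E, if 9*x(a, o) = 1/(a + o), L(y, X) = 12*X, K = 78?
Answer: -1/29736 ≈ -3.3629e-5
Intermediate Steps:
C(H) = 0 (C(H) = 8*(4*0) = 8*0 = 0)
x(a, o) = 1/(9*(a + o))
E = -28 (E = 0*(12*6) - 28 = 0*72 - 28 = 0 - 28 = -28)
x(K, 40)/E = (1/(9*(78 + 40)))/(-28) = ((1/9)/118)*(-1/28) = ((1/9)*(1/118))*(-1/28) = (1/1062)*(-1/28) = -1/29736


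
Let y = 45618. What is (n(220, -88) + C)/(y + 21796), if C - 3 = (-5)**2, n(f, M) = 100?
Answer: 64/33707 ≈ 0.0018987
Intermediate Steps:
C = 28 (C = 3 + (-5)**2 = 3 + 25 = 28)
(n(220, -88) + C)/(y + 21796) = (100 + 28)/(45618 + 21796) = 128/67414 = 128*(1/67414) = 64/33707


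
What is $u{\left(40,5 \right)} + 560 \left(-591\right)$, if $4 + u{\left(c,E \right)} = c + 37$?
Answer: $-330887$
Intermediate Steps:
$u{\left(c,E \right)} = 33 + c$ ($u{\left(c,E \right)} = -4 + \left(c + 37\right) = -4 + \left(37 + c\right) = 33 + c$)
$u{\left(40,5 \right)} + 560 \left(-591\right) = \left(33 + 40\right) + 560 \left(-591\right) = 73 - 330960 = -330887$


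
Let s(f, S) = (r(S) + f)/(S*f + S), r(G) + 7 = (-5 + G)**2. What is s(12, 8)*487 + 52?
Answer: 6113/52 ≈ 117.56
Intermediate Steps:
r(G) = -7 + (-5 + G)**2
s(f, S) = (-7 + f + (-5 + S)**2)/(S + S*f) (s(f, S) = ((-7 + (-5 + S)**2) + f)/(S*f + S) = (-7 + f + (-5 + S)**2)/(S + S*f))
s(12, 8)*487 + 52 = ((-7 + 12 + (-5 + 8)**2)/(8*(1 + 12)))*487 + 52 = ((1/8)*(-7 + 12 + 3**2)/13)*487 + 52 = ((1/8)*(1/13)*(-7 + 12 + 9))*487 + 52 = ((1/8)*(1/13)*14)*487 + 52 = (7/52)*487 + 52 = 3409/52 + 52 = 6113/52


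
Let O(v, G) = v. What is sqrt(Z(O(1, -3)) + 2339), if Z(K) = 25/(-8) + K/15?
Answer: sqrt(8409390)/60 ≈ 48.332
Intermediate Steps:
Z(K) = -25/8 + K/15 (Z(K) = 25*(-1/8) + K*(1/15) = -25/8 + K/15)
sqrt(Z(O(1, -3)) + 2339) = sqrt((-25/8 + (1/15)*1) + 2339) = sqrt((-25/8 + 1/15) + 2339) = sqrt(-367/120 + 2339) = sqrt(280313/120) = sqrt(8409390)/60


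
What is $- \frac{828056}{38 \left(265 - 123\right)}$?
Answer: $- \frac{207014}{1349} \approx -153.46$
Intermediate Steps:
$- \frac{828056}{38 \left(265 - 123\right)} = - \frac{828056}{38 \cdot 142} = - \frac{828056}{5396} = \left(-828056\right) \frac{1}{5396} = - \frac{207014}{1349}$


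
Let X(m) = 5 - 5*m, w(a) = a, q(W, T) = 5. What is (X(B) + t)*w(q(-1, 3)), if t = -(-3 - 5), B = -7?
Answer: 240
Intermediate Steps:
t = 8 (t = -1*(-8) = 8)
(X(B) + t)*w(q(-1, 3)) = ((5 - 5*(-7)) + 8)*5 = ((5 + 35) + 8)*5 = (40 + 8)*5 = 48*5 = 240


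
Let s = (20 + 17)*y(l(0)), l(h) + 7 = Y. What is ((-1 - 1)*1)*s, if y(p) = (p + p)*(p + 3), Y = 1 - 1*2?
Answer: -5920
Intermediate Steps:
Y = -1 (Y = 1 - 2 = -1)
l(h) = -8 (l(h) = -7 - 1 = -8)
y(p) = 2*p*(3 + p) (y(p) = (2*p)*(3 + p) = 2*p*(3 + p))
s = 2960 (s = (20 + 17)*(2*(-8)*(3 - 8)) = 37*(2*(-8)*(-5)) = 37*80 = 2960)
((-1 - 1)*1)*s = ((-1 - 1)*1)*2960 = -2*1*2960 = -2*2960 = -5920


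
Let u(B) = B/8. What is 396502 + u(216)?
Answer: 396529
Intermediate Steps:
u(B) = B/8 (u(B) = B*(1/8) = B/8)
396502 + u(216) = 396502 + (1/8)*216 = 396502 + 27 = 396529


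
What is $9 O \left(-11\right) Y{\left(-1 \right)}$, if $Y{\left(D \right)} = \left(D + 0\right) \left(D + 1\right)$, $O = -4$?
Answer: $0$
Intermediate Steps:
$Y{\left(D \right)} = D \left(1 + D\right)$
$9 O \left(-11\right) Y{\left(-1 \right)} = 9 \left(-4\right) \left(-11\right) \left(- (1 - 1)\right) = \left(-36\right) \left(-11\right) \left(\left(-1\right) 0\right) = 396 \cdot 0 = 0$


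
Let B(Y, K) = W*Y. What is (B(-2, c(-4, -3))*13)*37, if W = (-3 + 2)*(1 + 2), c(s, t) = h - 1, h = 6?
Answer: 2886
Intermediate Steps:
c(s, t) = 5 (c(s, t) = 6 - 1 = 5)
W = -3 (W = -1*3 = -3)
B(Y, K) = -3*Y
(B(-2, c(-4, -3))*13)*37 = (-3*(-2)*13)*37 = (6*13)*37 = 78*37 = 2886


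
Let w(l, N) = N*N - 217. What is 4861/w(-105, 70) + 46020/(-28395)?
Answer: -1721857/2954973 ≈ -0.58270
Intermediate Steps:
w(l, N) = -217 + N² (w(l, N) = N² - 217 = -217 + N²)
4861/w(-105, 70) + 46020/(-28395) = 4861/(-217 + 70²) + 46020/(-28395) = 4861/(-217 + 4900) + 46020*(-1/28395) = 4861/4683 - 3068/1893 = -1721857/2954973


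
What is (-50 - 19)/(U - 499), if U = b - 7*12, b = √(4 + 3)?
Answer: 13409/113294 + 23*√7/113294 ≈ 0.11889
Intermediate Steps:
b = √7 ≈ 2.6458
U = -84 + √7 (U = √7 - 7*12 = √7 - 84 = -84 + √7 ≈ -81.354)
(-50 - 19)/(U - 499) = (-50 - 19)/((-84 + √7) - 499) = -69/(-583 + √7)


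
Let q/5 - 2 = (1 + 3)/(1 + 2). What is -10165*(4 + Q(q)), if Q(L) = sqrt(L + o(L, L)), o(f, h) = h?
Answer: -40660 - 101650*sqrt(3)/3 ≈ -99348.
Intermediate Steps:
q = 50/3 (q = 10 + 5*((1 + 3)/(1 + 2)) = 10 + 5*(4/3) = 10 + 20/3 = 50/3 ≈ 16.667)
Q(L) = sqrt(2)*sqrt(L) (Q(L) = sqrt(L + L) = sqrt(2*L) = sqrt(2)*sqrt(L))
-10165*(4 + Q(q)) = -10165*(4 + sqrt(2)*sqrt(50/3)) = -10165*(4 + sqrt(2)*(5*sqrt(6)/3)) = -10165*(4 + 10*sqrt(3)/3) = -40660 - 101650*sqrt(3)/3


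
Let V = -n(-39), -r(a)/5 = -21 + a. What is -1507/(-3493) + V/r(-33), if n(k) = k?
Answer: 181039/314370 ≈ 0.57588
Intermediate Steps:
r(a) = 105 - 5*a (r(a) = -5*(-21 + a) = 105 - 5*a)
V = 39 (V = -1*(-39) = 39)
-1507/(-3493) + V/r(-33) = -1507/(-3493) + 39/(105 - 5*(-33)) = -1507*(-1/3493) + 39/(105 + 165) = 1507/3493 + 39/270 = 1507/3493 + 39*(1/270) = 1507/3493 + 13/90 = 181039/314370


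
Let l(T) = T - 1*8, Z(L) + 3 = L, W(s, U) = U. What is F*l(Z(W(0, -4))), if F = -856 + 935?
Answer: -1185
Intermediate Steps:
Z(L) = -3 + L
F = 79
l(T) = -8 + T (l(T) = T - 8 = -8 + T)
F*l(Z(W(0, -4))) = 79*(-8 + (-3 - 4)) = 79*(-8 - 7) = 79*(-15) = -1185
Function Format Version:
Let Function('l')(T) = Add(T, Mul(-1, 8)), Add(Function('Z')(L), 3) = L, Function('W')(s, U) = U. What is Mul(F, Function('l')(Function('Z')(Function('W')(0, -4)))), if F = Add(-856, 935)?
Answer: -1185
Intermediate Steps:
Function('Z')(L) = Add(-3, L)
F = 79
Function('l')(T) = Add(-8, T) (Function('l')(T) = Add(T, -8) = Add(-8, T))
Mul(F, Function('l')(Function('Z')(Function('W')(0, -4)))) = Mul(79, Add(-8, Add(-3, -4))) = Mul(79, Add(-8, -7)) = Mul(79, -15) = -1185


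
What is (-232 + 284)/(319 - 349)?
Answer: -26/15 ≈ -1.7333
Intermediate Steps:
(-232 + 284)/(319 - 349) = 52/(-30) = 52*(-1/30) = -26/15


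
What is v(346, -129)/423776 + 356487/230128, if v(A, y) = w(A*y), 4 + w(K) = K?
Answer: 57893989/40099804 ≈ 1.4437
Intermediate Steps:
w(K) = -4 + K
v(A, y) = -4 + A*y
v(346, -129)/423776 + 356487/230128 = (-4 + 346*(-129))/423776 + 356487/230128 = (-4 - 44634)*(1/423776) + 356487*(1/230128) = -44638*1/423776 + 356487/230128 = -22319/211888 + 356487/230128 = 57893989/40099804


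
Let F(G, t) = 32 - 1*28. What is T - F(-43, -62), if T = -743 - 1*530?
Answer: -1277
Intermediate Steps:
F(G, t) = 4 (F(G, t) = 32 - 28 = 4)
T = -1273 (T = -743 - 530 = -1273)
T - F(-43, -62) = -1273 - 1*4 = -1273 - 4 = -1277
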